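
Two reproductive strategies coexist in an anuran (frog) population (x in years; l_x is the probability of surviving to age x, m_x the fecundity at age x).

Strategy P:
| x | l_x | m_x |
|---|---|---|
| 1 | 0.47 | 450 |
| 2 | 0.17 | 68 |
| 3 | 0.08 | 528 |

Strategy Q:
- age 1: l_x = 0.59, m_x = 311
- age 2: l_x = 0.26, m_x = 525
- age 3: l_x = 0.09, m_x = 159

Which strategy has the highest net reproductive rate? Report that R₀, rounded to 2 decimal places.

Strategy P: R₀ = 0.47×450 + 0.17×68 + 0.08×528 = 265.3000
Strategy Q: R₀ = 0.59×311 + 0.26×525 + 0.09×159 = 334.3000
Highest R₀: strategy Q with 334.3000.

334.30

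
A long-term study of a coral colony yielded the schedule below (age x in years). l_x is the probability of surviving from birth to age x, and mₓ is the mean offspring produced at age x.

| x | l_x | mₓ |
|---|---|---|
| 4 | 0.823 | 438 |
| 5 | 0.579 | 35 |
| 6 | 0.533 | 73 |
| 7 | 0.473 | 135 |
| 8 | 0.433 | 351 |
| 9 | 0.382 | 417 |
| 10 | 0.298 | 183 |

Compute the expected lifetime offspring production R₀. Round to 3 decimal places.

849.314

R₀ = Σ l_x mₓ:
  age 4: 0.823 × 438 = 360.4740
  age 5: 0.579 × 35 = 20.2650
  age 6: 0.533 × 73 = 38.9090
  age 7: 0.473 × 135 = 63.8550
  age 8: 0.433 × 351 = 151.9830
  age 9: 0.382 × 417 = 159.2940
  age 10: 0.298 × 183 = 54.5340
R₀ = 360.4740 + 20.2650 + 38.9090 + 63.8550 + 151.9830 + 159.2940 + 54.5340 = 849.3140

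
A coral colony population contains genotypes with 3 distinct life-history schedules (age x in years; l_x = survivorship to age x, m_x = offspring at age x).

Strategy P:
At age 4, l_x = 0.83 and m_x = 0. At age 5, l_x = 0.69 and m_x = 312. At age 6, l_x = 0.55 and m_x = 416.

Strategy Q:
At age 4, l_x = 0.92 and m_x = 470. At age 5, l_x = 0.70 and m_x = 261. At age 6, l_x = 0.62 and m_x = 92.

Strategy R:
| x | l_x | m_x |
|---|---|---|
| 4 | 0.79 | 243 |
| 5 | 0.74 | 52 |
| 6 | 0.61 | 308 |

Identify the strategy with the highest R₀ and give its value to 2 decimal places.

672.14

Strategy P: R₀ = 0.83×0 + 0.69×312 + 0.55×416 = 444.0800
Strategy Q: R₀ = 0.92×470 + 0.70×261 + 0.62×92 = 672.1400
Strategy R: R₀ = 0.79×243 + 0.74×52 + 0.61×308 = 418.3300
Highest R₀: strategy Q with 672.1400.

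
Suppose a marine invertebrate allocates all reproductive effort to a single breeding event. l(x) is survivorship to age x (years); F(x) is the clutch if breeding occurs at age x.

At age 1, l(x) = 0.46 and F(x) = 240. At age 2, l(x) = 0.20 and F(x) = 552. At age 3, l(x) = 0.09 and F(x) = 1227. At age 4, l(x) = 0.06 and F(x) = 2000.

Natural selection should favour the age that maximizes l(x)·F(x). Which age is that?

4

Expected offspring if breeding at age x = l(x) × F(x):
  age 1: 0.46 × 240 = 110.400
  age 2: 0.20 × 552 = 110.400
  age 3: 0.09 × 1227 = 110.430
  age 4: 0.06 × 2000 = 120.000
Maximum at age 4 (120.000).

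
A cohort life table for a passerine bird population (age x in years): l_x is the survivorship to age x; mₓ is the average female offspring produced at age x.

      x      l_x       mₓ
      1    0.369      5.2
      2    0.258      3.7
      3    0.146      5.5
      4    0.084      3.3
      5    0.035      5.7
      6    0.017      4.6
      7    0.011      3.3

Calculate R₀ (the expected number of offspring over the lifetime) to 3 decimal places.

R₀ = Σ l_x mₓ:
  age 1: 0.369 × 5.2 = 1.9188
  age 2: 0.258 × 3.7 = 0.9546
  age 3: 0.146 × 5.5 = 0.8030
  age 4: 0.084 × 3.3 = 0.2772
  age 5: 0.035 × 5.7 = 0.1995
  age 6: 0.017 × 4.6 = 0.0782
  age 7: 0.011 × 3.3 = 0.0363
R₀ = 1.9188 + 0.9546 + 0.8030 + 0.2772 + 0.1995 + 0.0782 + 0.0363 = 4.2676

4.268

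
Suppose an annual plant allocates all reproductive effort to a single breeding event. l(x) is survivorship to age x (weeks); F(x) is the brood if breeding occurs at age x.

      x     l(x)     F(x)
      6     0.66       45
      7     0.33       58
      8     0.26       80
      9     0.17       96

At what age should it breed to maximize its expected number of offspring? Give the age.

6

Expected offspring if breeding at age x = l(x) × F(x):
  age 6: 0.66 × 45 = 29.700
  age 7: 0.33 × 58 = 19.140
  age 8: 0.26 × 80 = 20.800
  age 9: 0.17 × 96 = 16.320
Maximum at age 6 (29.700).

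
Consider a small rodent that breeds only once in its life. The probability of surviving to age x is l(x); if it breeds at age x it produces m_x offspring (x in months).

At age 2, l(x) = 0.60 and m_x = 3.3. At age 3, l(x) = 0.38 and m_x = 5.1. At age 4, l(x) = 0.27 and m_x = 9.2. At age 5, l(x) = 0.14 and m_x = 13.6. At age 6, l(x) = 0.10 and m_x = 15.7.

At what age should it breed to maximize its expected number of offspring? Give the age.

4

Expected offspring if breeding at age x = l(x) × m_x:
  age 2: 0.60 × 3.3 = 1.980
  age 3: 0.38 × 5.1 = 1.938
  age 4: 0.27 × 9.2 = 2.484
  age 5: 0.14 × 13.6 = 1.904
  age 6: 0.10 × 15.7 = 1.570
Maximum at age 4 (2.484).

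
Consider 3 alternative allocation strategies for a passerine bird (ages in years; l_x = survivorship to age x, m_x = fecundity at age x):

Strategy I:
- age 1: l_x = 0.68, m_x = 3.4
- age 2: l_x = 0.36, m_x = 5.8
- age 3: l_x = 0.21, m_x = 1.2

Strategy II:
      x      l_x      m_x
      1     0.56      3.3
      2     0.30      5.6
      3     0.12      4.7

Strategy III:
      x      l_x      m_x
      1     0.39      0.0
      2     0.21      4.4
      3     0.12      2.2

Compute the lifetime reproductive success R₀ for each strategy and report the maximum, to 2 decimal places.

Strategy I: R₀ = 0.68×3.4 + 0.36×5.8 + 0.21×1.2 = 4.6520
Strategy II: R₀ = 0.56×3.3 + 0.30×5.6 + 0.12×4.7 = 4.0920
Strategy III: R₀ = 0.39×0.0 + 0.21×4.4 + 0.12×2.2 = 1.1880
Highest R₀: strategy I with 4.6520.

4.65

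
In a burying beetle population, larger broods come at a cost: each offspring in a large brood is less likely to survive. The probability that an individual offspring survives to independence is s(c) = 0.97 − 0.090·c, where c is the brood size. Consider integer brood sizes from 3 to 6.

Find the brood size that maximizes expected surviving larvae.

Expected surviving larvae = c × s(c):
  c=3: 3 × 0.700 = 2.100
  c=4: 4 × 0.610 = 2.440
  c=5: 5 × 0.520 = 2.600
  c=6: 6 × 0.430 = 2.580
Maximum at c = 5 (2.600 surviving larvae).

5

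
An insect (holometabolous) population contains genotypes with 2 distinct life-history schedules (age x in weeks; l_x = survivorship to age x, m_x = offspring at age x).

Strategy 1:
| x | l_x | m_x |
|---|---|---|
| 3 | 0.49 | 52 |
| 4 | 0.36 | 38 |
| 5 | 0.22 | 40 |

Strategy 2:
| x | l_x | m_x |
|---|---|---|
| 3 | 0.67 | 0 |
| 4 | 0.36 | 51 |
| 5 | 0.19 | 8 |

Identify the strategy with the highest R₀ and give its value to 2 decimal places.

Strategy 1: R₀ = 0.49×52 + 0.36×38 + 0.22×40 = 47.9600
Strategy 2: R₀ = 0.67×0 + 0.36×51 + 0.19×8 = 19.8800
Highest R₀: strategy 1 with 47.9600.

47.96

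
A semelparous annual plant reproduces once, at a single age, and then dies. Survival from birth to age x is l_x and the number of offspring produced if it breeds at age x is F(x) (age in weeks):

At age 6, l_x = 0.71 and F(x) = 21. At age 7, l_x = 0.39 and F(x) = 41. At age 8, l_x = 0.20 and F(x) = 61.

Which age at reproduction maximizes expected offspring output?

7

Expected offspring if breeding at age x = l_x × F(x):
  age 6: 0.71 × 21 = 14.910
  age 7: 0.39 × 41 = 15.990
  age 8: 0.20 × 61 = 12.200
Maximum at age 7 (15.990).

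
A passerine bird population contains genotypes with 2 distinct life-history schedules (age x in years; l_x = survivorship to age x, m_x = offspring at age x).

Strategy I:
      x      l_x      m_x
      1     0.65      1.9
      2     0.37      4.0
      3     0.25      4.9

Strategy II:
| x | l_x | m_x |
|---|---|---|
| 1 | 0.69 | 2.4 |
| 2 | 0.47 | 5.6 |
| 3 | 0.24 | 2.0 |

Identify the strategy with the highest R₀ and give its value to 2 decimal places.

Strategy I: R₀ = 0.65×1.9 + 0.37×4.0 + 0.25×4.9 = 3.9400
Strategy II: R₀ = 0.69×2.4 + 0.47×5.6 + 0.24×2.0 = 4.7680
Highest R₀: strategy II with 4.7680.

4.77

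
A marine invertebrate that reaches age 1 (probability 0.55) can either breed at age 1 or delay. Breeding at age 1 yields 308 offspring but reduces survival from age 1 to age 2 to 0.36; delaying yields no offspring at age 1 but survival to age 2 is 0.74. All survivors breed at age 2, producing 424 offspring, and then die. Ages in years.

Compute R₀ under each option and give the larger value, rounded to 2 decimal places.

breed at age 1: R₀ = 0.55 × (308 + 0.36 × 424) = 0.55 × 460.6400 = 253.3520
delay to age 2: R₀ = 0.55 × (0.74 × 424) = 0.55 × 313.7600 = 172.5680
Higher: breed at age 1 (253.3520).

253.35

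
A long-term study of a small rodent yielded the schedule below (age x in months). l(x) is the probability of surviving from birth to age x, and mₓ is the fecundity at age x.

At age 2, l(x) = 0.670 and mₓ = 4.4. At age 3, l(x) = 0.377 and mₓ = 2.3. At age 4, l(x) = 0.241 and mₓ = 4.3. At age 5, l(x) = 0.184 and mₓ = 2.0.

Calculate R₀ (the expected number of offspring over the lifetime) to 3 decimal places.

R₀ = Σ l(x) mₓ:
  age 2: 0.670 × 4.4 = 2.9480
  age 3: 0.377 × 2.3 = 0.8671
  age 4: 0.241 × 4.3 = 1.0363
  age 5: 0.184 × 2.0 = 0.3680
R₀ = 2.9480 + 0.8671 + 1.0363 + 0.3680 = 5.2194

5.219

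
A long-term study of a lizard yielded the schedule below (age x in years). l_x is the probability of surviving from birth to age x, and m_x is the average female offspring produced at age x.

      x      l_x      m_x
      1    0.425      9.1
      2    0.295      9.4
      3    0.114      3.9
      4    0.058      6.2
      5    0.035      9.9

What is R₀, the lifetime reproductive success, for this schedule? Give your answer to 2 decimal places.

R₀ = Σ l_x m_x:
  age 1: 0.425 × 9.1 = 3.8675
  age 2: 0.295 × 9.4 = 2.7730
  age 3: 0.114 × 3.9 = 0.4446
  age 4: 0.058 × 6.2 = 0.3596
  age 5: 0.035 × 9.9 = 0.3465
R₀ = 3.8675 + 2.7730 + 0.4446 + 0.3596 + 0.3465 = 7.7912

7.79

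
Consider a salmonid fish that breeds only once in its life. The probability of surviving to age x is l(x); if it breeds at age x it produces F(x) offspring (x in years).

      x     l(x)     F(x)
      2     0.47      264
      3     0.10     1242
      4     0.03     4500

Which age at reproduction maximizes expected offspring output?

4

Expected offspring if breeding at age x = l(x) × F(x):
  age 2: 0.47 × 264 = 124.080
  age 3: 0.10 × 1242 = 124.200
  age 4: 0.03 × 4500 = 135.000
Maximum at age 4 (135.000).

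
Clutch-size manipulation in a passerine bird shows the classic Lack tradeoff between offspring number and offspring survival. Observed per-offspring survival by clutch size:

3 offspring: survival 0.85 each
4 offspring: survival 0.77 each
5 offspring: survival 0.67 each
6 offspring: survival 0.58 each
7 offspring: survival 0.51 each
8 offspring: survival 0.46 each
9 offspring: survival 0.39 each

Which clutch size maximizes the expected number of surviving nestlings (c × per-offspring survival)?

8

Expected surviving nestlings = c × s(c):
  c=3: 3 × 0.85 = 2.550
  c=4: 4 × 0.77 = 3.080
  c=5: 5 × 0.67 = 3.350
  c=6: 6 × 0.58 = 3.480
  c=7: 7 × 0.51 = 3.570
  c=8: 8 × 0.46 = 3.680
  c=9: 9 × 0.39 = 3.510
Maximum at c = 8 (3.680 surviving nestlings).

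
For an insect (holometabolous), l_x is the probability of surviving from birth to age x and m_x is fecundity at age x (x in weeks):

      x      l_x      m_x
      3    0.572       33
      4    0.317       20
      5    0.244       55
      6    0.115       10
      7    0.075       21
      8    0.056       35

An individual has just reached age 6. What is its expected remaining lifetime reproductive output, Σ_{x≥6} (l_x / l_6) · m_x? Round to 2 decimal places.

40.74

l_6 = 0.115. Conditional survival from age 6 to x is l_x / l_6.
  x=6: (0.115/0.115) × 10 = 10.0000
  x=7: (0.075/0.115) × 21 = 13.6957
  x=8: (0.056/0.115) × 35 = 17.0435
Sum = 10.0000 + 13.6957 + 17.0435 = 40.7391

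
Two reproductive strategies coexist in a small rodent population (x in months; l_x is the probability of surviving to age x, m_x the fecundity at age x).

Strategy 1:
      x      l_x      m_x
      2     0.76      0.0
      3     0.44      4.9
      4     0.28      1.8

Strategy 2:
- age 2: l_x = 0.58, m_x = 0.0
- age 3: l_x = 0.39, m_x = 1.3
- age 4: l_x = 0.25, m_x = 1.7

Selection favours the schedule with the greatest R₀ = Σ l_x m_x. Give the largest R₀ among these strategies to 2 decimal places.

2.66

Strategy 1: R₀ = 0.76×0.0 + 0.44×4.9 + 0.28×1.8 = 2.6600
Strategy 2: R₀ = 0.58×0.0 + 0.39×1.3 + 0.25×1.7 = 0.9320
Highest R₀: strategy 1 with 2.6600.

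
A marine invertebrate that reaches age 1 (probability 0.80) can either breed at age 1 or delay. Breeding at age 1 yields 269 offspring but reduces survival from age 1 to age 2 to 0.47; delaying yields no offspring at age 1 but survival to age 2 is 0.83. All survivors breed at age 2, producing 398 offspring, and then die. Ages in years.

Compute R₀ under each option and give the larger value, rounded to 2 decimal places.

breed at age 1: R₀ = 0.80 × (269 + 0.47 × 398) = 0.80 × 456.0600 = 364.8480
delay to age 2: R₀ = 0.80 × (0.83 × 398) = 0.80 × 330.3400 = 264.2720
Higher: breed at age 1 (364.8480).

364.85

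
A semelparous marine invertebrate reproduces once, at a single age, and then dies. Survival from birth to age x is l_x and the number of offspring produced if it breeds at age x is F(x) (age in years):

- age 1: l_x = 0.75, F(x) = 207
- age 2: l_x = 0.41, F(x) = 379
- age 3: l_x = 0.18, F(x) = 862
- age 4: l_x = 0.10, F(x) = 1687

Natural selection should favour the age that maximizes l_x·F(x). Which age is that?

4

Expected offspring if breeding at age x = l_x × F(x):
  age 1: 0.75 × 207 = 155.250
  age 2: 0.41 × 379 = 155.390
  age 3: 0.18 × 862 = 155.160
  age 4: 0.10 × 1687 = 168.700
Maximum at age 4 (168.700).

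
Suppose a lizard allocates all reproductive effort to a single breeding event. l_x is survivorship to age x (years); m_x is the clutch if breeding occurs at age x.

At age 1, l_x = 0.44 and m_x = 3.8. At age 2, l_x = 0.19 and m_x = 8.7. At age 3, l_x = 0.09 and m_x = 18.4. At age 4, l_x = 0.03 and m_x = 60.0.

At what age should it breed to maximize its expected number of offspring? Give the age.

Expected offspring if breeding at age x = l_x × m_x:
  age 1: 0.44 × 3.8 = 1.672
  age 2: 0.19 × 8.7 = 1.653
  age 3: 0.09 × 18.4 = 1.656
  age 4: 0.03 × 60.0 = 1.800
Maximum at age 4 (1.800).

4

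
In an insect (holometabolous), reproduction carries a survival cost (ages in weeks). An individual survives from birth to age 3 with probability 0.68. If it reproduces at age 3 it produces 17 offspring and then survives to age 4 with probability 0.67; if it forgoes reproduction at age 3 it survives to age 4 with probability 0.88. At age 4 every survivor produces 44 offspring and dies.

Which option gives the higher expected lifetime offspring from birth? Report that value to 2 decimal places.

31.61

breed at age 3: R₀ = 0.68 × (17 + 0.67 × 44) = 0.68 × 46.4800 = 31.6064
delay to age 4: R₀ = 0.68 × (0.88 × 44) = 0.68 × 38.7200 = 26.3296
Higher: breed at age 3 (31.6064).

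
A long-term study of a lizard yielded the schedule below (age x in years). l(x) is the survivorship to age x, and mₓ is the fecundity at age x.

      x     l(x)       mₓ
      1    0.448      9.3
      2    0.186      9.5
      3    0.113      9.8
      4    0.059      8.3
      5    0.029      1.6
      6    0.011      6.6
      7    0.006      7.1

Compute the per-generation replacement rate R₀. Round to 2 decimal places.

R₀ = Σ l(x) mₓ:
  age 1: 0.448 × 9.3 = 4.1664
  age 2: 0.186 × 9.5 = 1.7670
  age 3: 0.113 × 9.8 = 1.1074
  age 4: 0.059 × 8.3 = 0.4897
  age 5: 0.029 × 1.6 = 0.0464
  age 6: 0.011 × 6.6 = 0.0726
  age 7: 0.006 × 7.1 = 0.0426
R₀ = 4.1664 + 1.7670 + 1.1074 + 0.4897 + 0.0464 + 0.0726 + 0.0426 = 7.6921

7.69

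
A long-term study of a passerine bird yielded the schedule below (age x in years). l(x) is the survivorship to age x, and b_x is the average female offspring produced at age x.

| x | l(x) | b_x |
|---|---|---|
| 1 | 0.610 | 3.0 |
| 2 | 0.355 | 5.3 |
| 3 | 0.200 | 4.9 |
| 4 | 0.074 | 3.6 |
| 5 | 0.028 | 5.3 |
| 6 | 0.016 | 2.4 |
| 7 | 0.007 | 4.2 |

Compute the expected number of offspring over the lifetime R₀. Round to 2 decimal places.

5.17

R₀ = Σ l(x) b_x:
  age 1: 0.610 × 3.0 = 1.8300
  age 2: 0.355 × 5.3 = 1.8815
  age 3: 0.200 × 4.9 = 0.9800
  age 4: 0.074 × 3.6 = 0.2664
  age 5: 0.028 × 5.3 = 0.1484
  age 6: 0.016 × 2.4 = 0.0384
  age 7: 0.007 × 4.2 = 0.0294
R₀ = 1.8300 + 1.8815 + 0.9800 + 0.2664 + 0.1484 + 0.0384 + 0.0294 = 5.1741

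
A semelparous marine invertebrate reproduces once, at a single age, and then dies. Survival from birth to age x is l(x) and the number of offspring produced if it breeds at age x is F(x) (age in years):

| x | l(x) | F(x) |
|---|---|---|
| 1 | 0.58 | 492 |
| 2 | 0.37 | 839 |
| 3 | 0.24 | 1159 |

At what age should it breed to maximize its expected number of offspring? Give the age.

Expected offspring if breeding at age x = l(x) × F(x):
  age 1: 0.58 × 492 = 285.360
  age 2: 0.37 × 839 = 310.430
  age 3: 0.24 × 1159 = 278.160
Maximum at age 2 (310.430).

2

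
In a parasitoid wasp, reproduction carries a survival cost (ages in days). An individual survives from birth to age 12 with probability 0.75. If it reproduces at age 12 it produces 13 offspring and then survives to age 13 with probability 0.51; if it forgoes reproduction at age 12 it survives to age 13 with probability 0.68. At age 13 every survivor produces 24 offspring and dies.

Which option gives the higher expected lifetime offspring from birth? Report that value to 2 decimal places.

breed at age 12: R₀ = 0.75 × (13 + 0.51 × 24) = 0.75 × 25.2400 = 18.9300
delay to age 13: R₀ = 0.75 × (0.68 × 24) = 0.75 × 16.3200 = 12.2400
Higher: breed at age 12 (18.9300).

18.93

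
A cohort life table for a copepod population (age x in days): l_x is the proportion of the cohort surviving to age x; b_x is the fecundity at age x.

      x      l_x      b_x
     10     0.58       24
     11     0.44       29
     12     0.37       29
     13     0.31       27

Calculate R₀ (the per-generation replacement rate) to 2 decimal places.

R₀ = Σ l_x b_x:
  age 10: 0.58 × 24 = 13.9200
  age 11: 0.44 × 29 = 12.7600
  age 12: 0.37 × 29 = 10.7300
  age 13: 0.31 × 27 = 8.3700
R₀ = 13.9200 + 12.7600 + 10.7300 + 8.3700 = 45.7800

45.78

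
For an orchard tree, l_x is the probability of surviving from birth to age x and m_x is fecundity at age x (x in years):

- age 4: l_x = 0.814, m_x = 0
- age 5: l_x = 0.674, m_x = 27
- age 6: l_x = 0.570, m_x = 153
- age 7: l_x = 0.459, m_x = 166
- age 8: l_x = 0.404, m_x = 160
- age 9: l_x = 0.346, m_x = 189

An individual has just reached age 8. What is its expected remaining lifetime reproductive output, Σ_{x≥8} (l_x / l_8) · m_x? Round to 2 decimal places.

321.87

l_8 = 0.404. Conditional survival from age 8 to x is l_x / l_8.
  x=8: (0.404/0.404) × 160 = 160.0000
  x=9: (0.346/0.404) × 189 = 161.8663
Sum = 160.0000 + 161.8663 = 321.8663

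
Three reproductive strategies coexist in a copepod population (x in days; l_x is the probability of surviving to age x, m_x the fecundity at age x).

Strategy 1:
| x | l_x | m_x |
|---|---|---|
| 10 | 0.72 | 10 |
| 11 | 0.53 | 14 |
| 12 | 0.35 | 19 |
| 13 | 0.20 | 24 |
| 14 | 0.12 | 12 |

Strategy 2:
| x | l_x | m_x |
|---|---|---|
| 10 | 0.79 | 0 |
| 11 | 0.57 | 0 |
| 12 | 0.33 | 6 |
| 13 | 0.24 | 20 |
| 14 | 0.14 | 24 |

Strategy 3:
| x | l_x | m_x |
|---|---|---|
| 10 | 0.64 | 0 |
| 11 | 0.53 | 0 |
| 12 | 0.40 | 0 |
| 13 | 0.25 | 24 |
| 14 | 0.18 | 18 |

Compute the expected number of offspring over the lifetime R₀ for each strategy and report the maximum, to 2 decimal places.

Strategy 1: R₀ = 0.72×10 + 0.53×14 + 0.35×19 + 0.20×24 + 0.12×12 = 27.5100
Strategy 2: R₀ = 0.79×0 + 0.57×0 + 0.33×6 + 0.24×20 + 0.14×24 = 10.1400
Strategy 3: R₀ = 0.64×0 + 0.53×0 + 0.40×0 + 0.25×24 + 0.18×18 = 9.2400
Highest R₀: strategy 1 with 27.5100.

27.51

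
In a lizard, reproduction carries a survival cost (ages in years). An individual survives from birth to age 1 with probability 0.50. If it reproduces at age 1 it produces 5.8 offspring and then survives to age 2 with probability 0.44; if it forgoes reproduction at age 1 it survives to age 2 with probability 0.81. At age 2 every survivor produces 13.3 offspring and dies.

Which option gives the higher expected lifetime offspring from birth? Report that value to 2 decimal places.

5.83

breed at age 1: R₀ = 0.50 × (5.8 + 0.44 × 13.3) = 0.50 × 11.6520 = 5.8260
delay to age 2: R₀ = 0.50 × (0.81 × 13.3) = 0.50 × 10.7730 = 5.3865
Higher: breed at age 1 (5.8260).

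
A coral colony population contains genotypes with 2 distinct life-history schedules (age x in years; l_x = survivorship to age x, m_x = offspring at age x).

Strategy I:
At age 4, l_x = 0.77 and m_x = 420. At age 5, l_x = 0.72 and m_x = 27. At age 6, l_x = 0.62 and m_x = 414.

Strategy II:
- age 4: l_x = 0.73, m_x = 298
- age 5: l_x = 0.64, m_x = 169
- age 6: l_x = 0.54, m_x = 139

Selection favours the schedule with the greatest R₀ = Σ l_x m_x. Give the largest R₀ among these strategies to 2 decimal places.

599.52

Strategy I: R₀ = 0.77×420 + 0.72×27 + 0.62×414 = 599.5200
Strategy II: R₀ = 0.73×298 + 0.64×169 + 0.54×139 = 400.7600
Highest R₀: strategy I with 599.5200.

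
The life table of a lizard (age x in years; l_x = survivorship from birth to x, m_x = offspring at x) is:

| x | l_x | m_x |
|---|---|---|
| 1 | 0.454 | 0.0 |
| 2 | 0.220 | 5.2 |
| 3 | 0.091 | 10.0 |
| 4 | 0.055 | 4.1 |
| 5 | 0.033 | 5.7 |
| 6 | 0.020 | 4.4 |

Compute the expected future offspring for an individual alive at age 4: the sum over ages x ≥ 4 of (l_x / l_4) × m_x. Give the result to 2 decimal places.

9.12

l_4 = 0.055. Conditional survival from age 4 to x is l_x / l_4.
  x=4: (0.055/0.055) × 4.1 = 4.1000
  x=5: (0.033/0.055) × 5.7 = 3.4200
  x=6: (0.020/0.055) × 4.4 = 1.6000
Sum = 4.1000 + 3.4200 + 1.6000 = 9.1200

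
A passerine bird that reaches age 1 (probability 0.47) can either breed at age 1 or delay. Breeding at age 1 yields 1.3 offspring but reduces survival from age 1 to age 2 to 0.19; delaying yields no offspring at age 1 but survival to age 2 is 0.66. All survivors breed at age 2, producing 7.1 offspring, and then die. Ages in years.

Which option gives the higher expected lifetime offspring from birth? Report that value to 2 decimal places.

2.20

breed at age 1: R₀ = 0.47 × (1.3 + 0.19 × 7.1) = 0.47 × 2.6490 = 1.2450
delay to age 2: R₀ = 0.47 × (0.66 × 7.1) = 0.47 × 4.6860 = 2.2024
Higher: delay to age 2 (2.2024).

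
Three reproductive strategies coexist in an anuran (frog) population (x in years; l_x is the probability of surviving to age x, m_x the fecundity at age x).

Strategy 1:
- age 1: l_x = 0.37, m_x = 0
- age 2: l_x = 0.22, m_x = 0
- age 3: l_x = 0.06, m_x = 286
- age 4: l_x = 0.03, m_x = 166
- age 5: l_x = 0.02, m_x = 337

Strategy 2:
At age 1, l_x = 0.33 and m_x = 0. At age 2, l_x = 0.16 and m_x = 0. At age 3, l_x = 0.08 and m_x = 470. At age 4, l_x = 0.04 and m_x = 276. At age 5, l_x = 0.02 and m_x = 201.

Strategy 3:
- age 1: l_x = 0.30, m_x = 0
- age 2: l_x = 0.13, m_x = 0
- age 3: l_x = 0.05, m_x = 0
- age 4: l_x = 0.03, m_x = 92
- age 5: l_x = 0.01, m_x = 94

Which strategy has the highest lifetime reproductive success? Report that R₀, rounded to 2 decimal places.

Strategy 1: R₀ = 0.37×0 + 0.22×0 + 0.06×286 + 0.03×166 + 0.02×337 = 28.8800
Strategy 2: R₀ = 0.33×0 + 0.16×0 + 0.08×470 + 0.04×276 + 0.02×201 = 52.6600
Strategy 3: R₀ = 0.30×0 + 0.13×0 + 0.05×0 + 0.03×92 + 0.01×94 = 3.7000
Highest R₀: strategy 2 with 52.6600.

52.66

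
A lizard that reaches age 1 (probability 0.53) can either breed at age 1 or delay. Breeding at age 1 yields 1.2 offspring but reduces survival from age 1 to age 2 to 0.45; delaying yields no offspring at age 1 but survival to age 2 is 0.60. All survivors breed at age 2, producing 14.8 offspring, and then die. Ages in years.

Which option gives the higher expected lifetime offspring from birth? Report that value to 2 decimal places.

breed at age 1: R₀ = 0.53 × (1.2 + 0.45 × 14.8) = 0.53 × 7.8600 = 4.1658
delay to age 2: R₀ = 0.53 × (0.60 × 14.8) = 0.53 × 8.8800 = 4.7064
Higher: delay to age 2 (4.7064).

4.71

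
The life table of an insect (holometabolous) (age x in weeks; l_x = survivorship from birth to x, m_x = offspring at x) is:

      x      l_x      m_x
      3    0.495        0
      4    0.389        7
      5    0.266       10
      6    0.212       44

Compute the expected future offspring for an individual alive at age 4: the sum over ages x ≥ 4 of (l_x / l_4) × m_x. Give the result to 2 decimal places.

37.82

l_4 = 0.389. Conditional survival from age 4 to x is l_x / l_4.
  x=4: (0.389/0.389) × 7 = 7.0000
  x=5: (0.266/0.389) × 10 = 6.8380
  x=6: (0.212/0.389) × 44 = 23.9794
Sum = 7.0000 + 6.8380 + 23.9794 = 37.8175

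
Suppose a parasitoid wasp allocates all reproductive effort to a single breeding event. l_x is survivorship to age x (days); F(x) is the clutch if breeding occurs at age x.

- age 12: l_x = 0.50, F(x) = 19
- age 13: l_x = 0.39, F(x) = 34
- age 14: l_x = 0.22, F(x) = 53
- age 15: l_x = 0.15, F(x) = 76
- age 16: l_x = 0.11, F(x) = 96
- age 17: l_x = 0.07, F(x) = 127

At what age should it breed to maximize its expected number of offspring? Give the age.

Expected offspring if breeding at age x = l_x × F(x):
  age 12: 0.50 × 19 = 9.500
  age 13: 0.39 × 34 = 13.260
  age 14: 0.22 × 53 = 11.660
  age 15: 0.15 × 76 = 11.400
  age 16: 0.11 × 96 = 10.560
  age 17: 0.07 × 127 = 8.890
Maximum at age 13 (13.260).

13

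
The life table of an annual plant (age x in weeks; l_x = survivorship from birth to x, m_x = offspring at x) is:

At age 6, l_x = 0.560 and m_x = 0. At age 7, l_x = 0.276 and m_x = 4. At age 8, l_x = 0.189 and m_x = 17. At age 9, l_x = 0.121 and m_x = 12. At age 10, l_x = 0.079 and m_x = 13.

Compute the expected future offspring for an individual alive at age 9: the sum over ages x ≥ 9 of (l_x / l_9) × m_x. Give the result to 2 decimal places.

l_9 = 0.121. Conditional survival from age 9 to x is l_x / l_9.
  x=9: (0.121/0.121) × 12 = 12.0000
  x=10: (0.079/0.121) × 13 = 8.4876
Sum = 12.0000 + 8.4876 = 20.4876

20.49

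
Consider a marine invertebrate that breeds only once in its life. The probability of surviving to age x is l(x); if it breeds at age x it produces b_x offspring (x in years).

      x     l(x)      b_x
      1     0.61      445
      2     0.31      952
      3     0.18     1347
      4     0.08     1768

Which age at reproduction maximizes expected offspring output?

Expected offspring if breeding at age x = l(x) × b_x:
  age 1: 0.61 × 445 = 271.450
  age 2: 0.31 × 952 = 295.120
  age 3: 0.18 × 1347 = 242.460
  age 4: 0.08 × 1768 = 141.440
Maximum at age 2 (295.120).

2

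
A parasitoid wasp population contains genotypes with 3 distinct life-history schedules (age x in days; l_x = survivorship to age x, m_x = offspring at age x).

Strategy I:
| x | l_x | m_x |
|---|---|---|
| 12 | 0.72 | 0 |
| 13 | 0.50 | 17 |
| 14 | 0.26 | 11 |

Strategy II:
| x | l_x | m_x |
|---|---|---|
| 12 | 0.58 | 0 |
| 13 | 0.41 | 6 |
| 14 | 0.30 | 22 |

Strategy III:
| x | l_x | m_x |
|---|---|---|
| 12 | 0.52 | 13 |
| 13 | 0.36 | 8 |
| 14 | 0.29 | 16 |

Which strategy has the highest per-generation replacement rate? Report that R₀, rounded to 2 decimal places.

Strategy I: R₀ = 0.72×0 + 0.50×17 + 0.26×11 = 11.3600
Strategy II: R₀ = 0.58×0 + 0.41×6 + 0.30×22 = 9.0600
Strategy III: R₀ = 0.52×13 + 0.36×8 + 0.29×16 = 14.2800
Highest R₀: strategy III with 14.2800.

14.28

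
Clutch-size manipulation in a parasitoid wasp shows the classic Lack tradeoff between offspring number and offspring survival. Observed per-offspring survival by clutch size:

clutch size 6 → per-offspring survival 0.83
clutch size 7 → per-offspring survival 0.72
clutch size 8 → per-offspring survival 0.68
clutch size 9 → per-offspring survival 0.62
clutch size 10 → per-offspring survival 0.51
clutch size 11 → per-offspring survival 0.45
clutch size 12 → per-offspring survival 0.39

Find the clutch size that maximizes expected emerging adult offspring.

Expected emerging adult offspring = c × s(c):
  c=6: 6 × 0.83 = 4.980
  c=7: 7 × 0.72 = 5.040
  c=8: 8 × 0.68 = 5.440
  c=9: 9 × 0.62 = 5.580
  c=10: 10 × 0.51 = 5.100
  c=11: 11 × 0.45 = 4.950
  c=12: 12 × 0.39 = 4.680
Maximum at c = 9 (5.580 emerging adult offspring).

9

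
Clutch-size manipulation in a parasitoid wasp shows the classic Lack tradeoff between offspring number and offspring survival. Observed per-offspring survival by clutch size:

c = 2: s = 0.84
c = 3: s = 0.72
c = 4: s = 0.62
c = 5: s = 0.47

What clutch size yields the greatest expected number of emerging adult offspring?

4

Expected emerging adult offspring = c × s(c):
  c=2: 2 × 0.84 = 1.680
  c=3: 3 × 0.72 = 2.160
  c=4: 4 × 0.62 = 2.480
  c=5: 5 × 0.47 = 2.350
Maximum at c = 4 (2.480 emerging adult offspring).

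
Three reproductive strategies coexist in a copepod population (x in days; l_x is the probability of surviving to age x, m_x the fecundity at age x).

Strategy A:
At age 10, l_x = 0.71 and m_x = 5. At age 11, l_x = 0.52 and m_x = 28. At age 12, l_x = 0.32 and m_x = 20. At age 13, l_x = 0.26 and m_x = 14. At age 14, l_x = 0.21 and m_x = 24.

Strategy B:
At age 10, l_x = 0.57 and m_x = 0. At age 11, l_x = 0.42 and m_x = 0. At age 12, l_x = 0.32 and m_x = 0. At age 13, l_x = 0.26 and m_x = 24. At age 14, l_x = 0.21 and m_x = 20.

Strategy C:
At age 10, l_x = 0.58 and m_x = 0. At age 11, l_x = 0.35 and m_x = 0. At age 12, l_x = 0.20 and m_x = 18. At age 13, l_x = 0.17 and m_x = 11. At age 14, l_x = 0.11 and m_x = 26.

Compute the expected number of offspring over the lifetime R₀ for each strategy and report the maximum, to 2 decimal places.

Strategy A: R₀ = 0.71×5 + 0.52×28 + 0.32×20 + 0.26×14 + 0.21×24 = 33.1900
Strategy B: R₀ = 0.57×0 + 0.42×0 + 0.32×0 + 0.26×24 + 0.21×20 = 10.4400
Strategy C: R₀ = 0.58×0 + 0.35×0 + 0.20×18 + 0.17×11 + 0.11×26 = 8.3300
Highest R₀: strategy A with 33.1900.

33.19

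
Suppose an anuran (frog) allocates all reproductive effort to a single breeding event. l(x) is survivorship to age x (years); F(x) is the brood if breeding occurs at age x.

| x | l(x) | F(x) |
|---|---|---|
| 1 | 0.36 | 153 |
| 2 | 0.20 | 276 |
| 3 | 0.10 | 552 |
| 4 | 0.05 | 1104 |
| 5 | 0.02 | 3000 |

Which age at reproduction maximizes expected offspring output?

5

Expected offspring if breeding at age x = l(x) × F(x):
  age 1: 0.36 × 153 = 55.080
  age 2: 0.20 × 276 = 55.200
  age 3: 0.10 × 552 = 55.200
  age 4: 0.05 × 1104 = 55.200
  age 5: 0.02 × 3000 = 60.000
Maximum at age 5 (60.000).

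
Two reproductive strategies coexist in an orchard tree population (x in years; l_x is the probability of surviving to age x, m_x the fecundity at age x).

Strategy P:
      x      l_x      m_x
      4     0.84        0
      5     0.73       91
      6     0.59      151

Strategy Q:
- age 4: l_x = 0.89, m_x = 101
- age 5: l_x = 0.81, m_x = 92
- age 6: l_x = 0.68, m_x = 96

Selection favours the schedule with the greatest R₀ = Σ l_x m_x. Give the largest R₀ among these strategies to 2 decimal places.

Strategy P: R₀ = 0.84×0 + 0.73×91 + 0.59×151 = 155.5200
Strategy Q: R₀ = 0.89×101 + 0.81×92 + 0.68×96 = 229.6900
Highest R₀: strategy Q with 229.6900.

229.69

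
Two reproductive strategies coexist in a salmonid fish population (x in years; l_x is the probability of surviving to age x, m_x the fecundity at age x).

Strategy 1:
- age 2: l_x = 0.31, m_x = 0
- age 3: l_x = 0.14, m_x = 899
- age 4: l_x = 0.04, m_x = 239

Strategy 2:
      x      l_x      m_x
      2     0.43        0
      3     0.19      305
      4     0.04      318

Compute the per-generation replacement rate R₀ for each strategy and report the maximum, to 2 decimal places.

135.42

Strategy 1: R₀ = 0.31×0 + 0.14×899 + 0.04×239 = 135.4200
Strategy 2: R₀ = 0.43×0 + 0.19×305 + 0.04×318 = 70.6700
Highest R₀: strategy 1 with 135.4200.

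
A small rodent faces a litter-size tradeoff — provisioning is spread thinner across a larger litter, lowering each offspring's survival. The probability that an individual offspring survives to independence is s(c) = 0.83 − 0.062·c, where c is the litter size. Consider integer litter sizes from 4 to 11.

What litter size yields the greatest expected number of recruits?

Expected recruits = c × s(c):
  c=4: 4 × 0.582 = 2.328
  c=5: 5 × 0.520 = 2.600
  c=6: 6 × 0.458 = 2.748
  c=7: 7 × 0.396 = 2.772
  c=8: 8 × 0.334 = 2.672
  c=9: 9 × 0.272 = 2.448
  c=10: 10 × 0.210 = 2.100
  c=11: 11 × 0.148 = 1.628
Maximum at c = 7 (2.772 recruits).

7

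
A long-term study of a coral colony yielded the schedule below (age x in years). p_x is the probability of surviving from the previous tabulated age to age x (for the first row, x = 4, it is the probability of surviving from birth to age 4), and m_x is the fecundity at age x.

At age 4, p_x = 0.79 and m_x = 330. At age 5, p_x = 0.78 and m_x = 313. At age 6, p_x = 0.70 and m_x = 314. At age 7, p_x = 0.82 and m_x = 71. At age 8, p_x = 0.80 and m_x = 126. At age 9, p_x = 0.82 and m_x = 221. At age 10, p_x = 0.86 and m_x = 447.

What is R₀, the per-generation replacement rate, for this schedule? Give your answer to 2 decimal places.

790.25

Survivorship from birth: l_x = p_4·p_5·…·p_x.
  l_4 = 0.79000
  l_5 = 0.61620
  l_6 = 0.43134
  l_7 = 0.35370
  l_8 = 0.28296
  l_9 = 0.23203
  l_10 = 0.19954
R₀ = Σ l_x m_x:
  age 4: 0.79000 × 330 = 260.7000
  age 5: 0.61620 × 313 = 192.8706
  age 6: 0.43134 × 314 = 135.4408
  age 7: 0.35370 × 71 = 25.1127
  age 8: 0.28296 × 126 = 35.6530
  age 9: 0.23203 × 221 = 51.2786
  age 10: 0.19954 × 447 = 89.1944
R₀ = 260.7000 + 192.8706 + 135.4408 + 25.1127 + 35.6530 + 51.2786 + 89.1944 = 790.2500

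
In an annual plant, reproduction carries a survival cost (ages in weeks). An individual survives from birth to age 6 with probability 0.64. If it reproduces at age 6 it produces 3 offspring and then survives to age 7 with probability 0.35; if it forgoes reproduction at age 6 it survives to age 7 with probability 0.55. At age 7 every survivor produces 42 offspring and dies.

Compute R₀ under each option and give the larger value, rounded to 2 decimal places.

14.78

breed at age 6: R₀ = 0.64 × (3 + 0.35 × 42) = 0.64 × 17.7000 = 11.3280
delay to age 7: R₀ = 0.64 × (0.55 × 42) = 0.64 × 23.1000 = 14.7840
Higher: delay to age 7 (14.7840).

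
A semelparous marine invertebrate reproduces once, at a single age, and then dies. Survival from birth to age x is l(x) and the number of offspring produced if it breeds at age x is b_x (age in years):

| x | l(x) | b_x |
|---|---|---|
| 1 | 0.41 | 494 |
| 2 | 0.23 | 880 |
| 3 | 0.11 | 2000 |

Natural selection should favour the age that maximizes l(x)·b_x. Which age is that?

3

Expected offspring if breeding at age x = l(x) × b_x:
  age 1: 0.41 × 494 = 202.540
  age 2: 0.23 × 880 = 202.400
  age 3: 0.11 × 2000 = 220.000
Maximum at age 3 (220.000).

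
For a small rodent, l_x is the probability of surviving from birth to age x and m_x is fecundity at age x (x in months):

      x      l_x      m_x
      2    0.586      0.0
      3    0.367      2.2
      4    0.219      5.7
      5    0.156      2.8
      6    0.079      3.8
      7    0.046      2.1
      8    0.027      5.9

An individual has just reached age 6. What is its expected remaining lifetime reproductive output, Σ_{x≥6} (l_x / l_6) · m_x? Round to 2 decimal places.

7.04

l_6 = 0.079. Conditional survival from age 6 to x is l_x / l_6.
  x=6: (0.079/0.079) × 3.8 = 3.8000
  x=7: (0.046/0.079) × 2.1 = 1.2228
  x=8: (0.027/0.079) × 5.9 = 2.0165
Sum = 3.8000 + 1.2228 + 2.0165 = 7.0392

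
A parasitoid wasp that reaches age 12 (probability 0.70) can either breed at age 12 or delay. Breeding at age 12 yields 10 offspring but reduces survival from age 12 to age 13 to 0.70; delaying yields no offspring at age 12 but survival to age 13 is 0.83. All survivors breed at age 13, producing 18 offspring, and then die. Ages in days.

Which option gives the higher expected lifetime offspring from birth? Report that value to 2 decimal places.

15.82

breed at age 12: R₀ = 0.70 × (10 + 0.70 × 18) = 0.70 × 22.6000 = 15.8200
delay to age 13: R₀ = 0.70 × (0.83 × 18) = 0.70 × 14.9400 = 10.4580
Higher: breed at age 12 (15.8200).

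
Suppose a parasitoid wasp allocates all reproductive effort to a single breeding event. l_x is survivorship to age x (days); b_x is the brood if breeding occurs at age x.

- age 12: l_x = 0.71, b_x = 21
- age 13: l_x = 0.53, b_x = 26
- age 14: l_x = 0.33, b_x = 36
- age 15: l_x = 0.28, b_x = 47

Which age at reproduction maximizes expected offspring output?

12

Expected offspring if breeding at age x = l_x × b_x:
  age 12: 0.71 × 21 = 14.910
  age 13: 0.53 × 26 = 13.780
  age 14: 0.33 × 36 = 11.880
  age 15: 0.28 × 47 = 13.160
Maximum at age 12 (14.910).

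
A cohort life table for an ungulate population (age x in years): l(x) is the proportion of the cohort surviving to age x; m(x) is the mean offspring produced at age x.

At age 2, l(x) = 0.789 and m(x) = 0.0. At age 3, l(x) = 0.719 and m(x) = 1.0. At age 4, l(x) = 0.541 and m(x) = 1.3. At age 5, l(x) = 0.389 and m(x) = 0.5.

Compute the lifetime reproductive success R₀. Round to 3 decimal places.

R₀ = Σ l(x) m(x):
  age 2: 0.789 × 0.0 = 0.0000
  age 3: 0.719 × 1.0 = 0.7190
  age 4: 0.541 × 1.3 = 0.7033
  age 5: 0.389 × 0.5 = 0.1945
R₀ = 0.0000 + 0.7190 + 0.7033 + 0.1945 = 1.6168

1.617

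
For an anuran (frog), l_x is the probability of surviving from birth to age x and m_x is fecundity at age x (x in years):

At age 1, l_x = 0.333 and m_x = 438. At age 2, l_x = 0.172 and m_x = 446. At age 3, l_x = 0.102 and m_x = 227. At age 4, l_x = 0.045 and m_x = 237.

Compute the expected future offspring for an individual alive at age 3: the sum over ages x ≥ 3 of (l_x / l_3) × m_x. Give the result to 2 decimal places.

l_3 = 0.102. Conditional survival from age 3 to x is l_x / l_3.
  x=3: (0.102/0.102) × 227 = 227.0000
  x=4: (0.045/0.102) × 237 = 104.5588
Sum = 227.0000 + 104.5588 = 331.5588

331.56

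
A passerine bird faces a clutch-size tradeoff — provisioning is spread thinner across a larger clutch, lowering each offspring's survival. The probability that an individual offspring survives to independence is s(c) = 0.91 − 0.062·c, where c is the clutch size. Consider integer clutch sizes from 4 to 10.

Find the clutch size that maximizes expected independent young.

7

Expected independent young = c × s(c):
  c=4: 4 × 0.662 = 2.648
  c=5: 5 × 0.600 = 3.000
  c=6: 6 × 0.538 = 3.228
  c=7: 7 × 0.476 = 3.332
  c=8: 8 × 0.414 = 3.312
  c=9: 9 × 0.352 = 3.168
  c=10: 10 × 0.290 = 2.900
Maximum at c = 7 (3.332 independent young).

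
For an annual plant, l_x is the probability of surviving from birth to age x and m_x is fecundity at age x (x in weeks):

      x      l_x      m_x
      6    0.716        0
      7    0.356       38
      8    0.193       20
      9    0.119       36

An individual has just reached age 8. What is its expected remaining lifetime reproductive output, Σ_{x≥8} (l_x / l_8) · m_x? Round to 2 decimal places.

l_8 = 0.193. Conditional survival from age 8 to x is l_x / l_8.
  x=8: (0.193/0.193) × 20 = 20.0000
  x=9: (0.119/0.193) × 36 = 22.1969
Sum = 20.0000 + 22.1969 = 42.1969

42.20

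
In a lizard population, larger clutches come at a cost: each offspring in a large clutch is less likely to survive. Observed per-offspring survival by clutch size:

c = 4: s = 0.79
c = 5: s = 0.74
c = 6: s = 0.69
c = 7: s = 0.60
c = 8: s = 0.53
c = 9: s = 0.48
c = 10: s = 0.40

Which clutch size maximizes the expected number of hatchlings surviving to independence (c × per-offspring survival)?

Expected hatchlings surviving to independence = c × s(c):
  c=4: 4 × 0.79 = 3.160
  c=5: 5 × 0.74 = 3.700
  c=6: 6 × 0.69 = 4.140
  c=7: 7 × 0.60 = 4.200
  c=8: 8 × 0.53 = 4.240
  c=9: 9 × 0.48 = 4.320
  c=10: 10 × 0.40 = 4.000
Maximum at c = 9 (4.320 hatchlings surviving to independence).

9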